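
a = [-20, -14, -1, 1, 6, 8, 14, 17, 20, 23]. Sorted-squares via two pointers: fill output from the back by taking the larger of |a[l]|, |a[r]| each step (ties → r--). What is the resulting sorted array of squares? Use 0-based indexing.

[1, 1, 36, 64, 196, 196, 289, 400, 400, 529]

[0,9] |-20|<=|23| out[9]=529 → r--
[0,8] |-20|<=|20| out[8]=400 → r--
[0,7] |-20|>|17| out[7]=400 → l++
[1,7] |-14|<=|17| out[6]=289 → r--
[1,6] |-14|<=|14| out[5]=196 → r--
[1,5] |-14|>|8| out[4]=196 → l++
[2,5] |-1|<=|8| out[3]=64 → r--
[2,4] |-1|<=|6| out[2]=36 → r--
[2,3] |-1|<=|1| out[1]=1 → r--
[2,2] |-1|<=|-1| out[0]=1 → r--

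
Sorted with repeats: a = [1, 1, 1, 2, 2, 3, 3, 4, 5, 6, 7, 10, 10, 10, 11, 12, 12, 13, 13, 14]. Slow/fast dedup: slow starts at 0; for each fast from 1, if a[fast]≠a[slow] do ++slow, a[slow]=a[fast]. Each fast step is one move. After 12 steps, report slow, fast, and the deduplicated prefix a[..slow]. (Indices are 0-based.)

(s=0,f=1) a[fast]=1=a[slow] dup → fast++
(s=0,f=2) a[fast]=1=a[slow] dup → fast++
(s=0,f=3) a[fast]=2≠a[slow]=1 write a[1]=2 → slow++,fast++
(s=1,f=4) a[fast]=2=a[slow] dup → fast++
(s=1,f=5) a[fast]=3≠a[slow]=2 write a[2]=3 → slow++,fast++
(s=2,f=6) a[fast]=3=a[slow] dup → fast++
(s=2,f=7) a[fast]=4≠a[slow]=3 write a[3]=4 → slow++,fast++
(s=3,f=8) a[fast]=5≠a[slow]=4 write a[4]=5 → slow++,fast++
(s=4,f=9) a[fast]=6≠a[slow]=5 write a[5]=6 → slow++,fast++
(s=5,f=10) a[fast]=7≠a[slow]=6 write a[6]=7 → slow++,fast++
(s=6,f=11) a[fast]=10≠a[slow]=7 write a[7]=10 → slow++,fast++
(s=7,f=12) a[fast]=10=a[slow] dup → fast++

slow=7, fast=13, prefix=[1, 2, 3, 4, 5, 6, 7, 10]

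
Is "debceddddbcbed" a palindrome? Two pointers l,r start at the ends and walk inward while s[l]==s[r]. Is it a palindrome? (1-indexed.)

not a palindrome (mismatch at 5,10)

[1,14] 'd'=='d' → l++,r--
[2,13] 'e'=='e' → l++,r--
[3,12] 'b'=='b' → l++,r--
[4,11] 'c'=='c' → l++,r--
[5,10] 'e'!='b' → stop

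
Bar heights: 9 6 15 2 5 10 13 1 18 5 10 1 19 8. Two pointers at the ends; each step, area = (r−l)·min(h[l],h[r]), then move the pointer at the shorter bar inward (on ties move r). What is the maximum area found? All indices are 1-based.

max area = 150

l=1 r=14: min(9,8)*13=104 best=104 *, r--
l=1 r=13: min(9,19)*12=108 best=108 *, l++
l=2 r=13: min(6,19)*11=66 best=108, l++
l=3 r=13: min(15,19)*10=150 best=150 *, l++
l=4 r=13: min(2,19)*9=18 best=150, l++
l=5 r=13: min(5,19)*8=40 best=150, l++
l=6 r=13: min(10,19)*7=70 best=150, l++
l=7 r=13: min(13,19)*6=78 best=150, l++
l=8 r=13: min(1,19)*5=5 best=150, l++
l=9 r=13: min(18,19)*4=72 best=150, l++
l=10 r=13: min(5,19)*3=15 best=150, l++
l=11 r=13: min(10,19)*2=20 best=150, l++
l=12 r=13: min(1,19)*1=1 best=150, l++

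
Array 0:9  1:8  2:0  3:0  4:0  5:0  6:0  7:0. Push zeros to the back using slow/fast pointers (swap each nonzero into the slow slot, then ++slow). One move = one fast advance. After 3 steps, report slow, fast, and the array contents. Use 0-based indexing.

slow=2, fast=3, a=[9, 8, 0, 0, 0, 0, 0, 0]

(s=0,f=0) a[fast]=9≠0 swap→a[0]=9 → slow++,fast++
(s=1,f=1) a[fast]=8≠0 swap→a[1]=8 → slow++,fast++
(s=2,f=2) a[fast]=0 → fast++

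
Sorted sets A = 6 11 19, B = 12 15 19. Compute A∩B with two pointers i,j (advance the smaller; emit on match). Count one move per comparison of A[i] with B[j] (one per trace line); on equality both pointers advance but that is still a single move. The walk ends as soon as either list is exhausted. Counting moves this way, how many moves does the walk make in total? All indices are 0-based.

[i=0,j=0] 6<12 → i++
[i=1,j=0] 11<12 → i++
[i=2,j=0] 19>12 → j++
[i=2,j=1] 19>15 → j++
[i=2,j=2] 19==19 emit → i++,j++

5 moves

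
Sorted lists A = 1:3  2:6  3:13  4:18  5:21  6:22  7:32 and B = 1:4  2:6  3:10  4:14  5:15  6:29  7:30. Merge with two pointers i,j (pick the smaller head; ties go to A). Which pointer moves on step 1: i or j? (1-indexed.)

i

[i=1,j=1] A[i]=3<=B[j]=4 take 3 → i++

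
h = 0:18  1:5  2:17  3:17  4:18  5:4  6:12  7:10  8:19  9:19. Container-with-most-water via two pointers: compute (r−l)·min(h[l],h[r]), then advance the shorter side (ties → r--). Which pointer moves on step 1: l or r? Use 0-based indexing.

[0,9] min(18,19)*9=162 best=162 * → l++

l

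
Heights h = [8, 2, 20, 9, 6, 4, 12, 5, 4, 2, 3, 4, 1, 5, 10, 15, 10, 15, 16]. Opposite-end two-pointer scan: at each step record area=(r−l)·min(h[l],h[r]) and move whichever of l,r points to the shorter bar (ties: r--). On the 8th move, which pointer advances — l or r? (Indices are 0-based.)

l=0 r=18: min(8,16)*18=144 best=144 *, l++
l=1 r=18: min(2,16)*17=34 best=144, l++
l=2 r=18: min(20,16)*16=256 best=256 *, r--
l=2 r=17: min(20,15)*15=225 best=256, r--
l=2 r=16: min(20,10)*14=140 best=256, r--
l=2 r=15: min(20,15)*13=195 best=256, r--
l=2 r=14: min(20,10)*12=120 best=256, r--
l=2 r=13: min(20,5)*11=55 best=256, r--

r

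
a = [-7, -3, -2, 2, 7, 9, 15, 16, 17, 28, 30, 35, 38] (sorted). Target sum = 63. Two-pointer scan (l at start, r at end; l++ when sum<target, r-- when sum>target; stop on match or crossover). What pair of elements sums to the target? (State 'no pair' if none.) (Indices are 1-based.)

l=1 r=13: -7+38=31 <63, l++
l=2 r=13: -3+38=35 <63, l++
l=3 r=13: -2+38=36 <63, l++
l=4 r=13: 2+38=40 <63, l++
l=5 r=13: 7+38=45 <63, l++
l=6 r=13: 9+38=47 <63, l++
l=7 r=13: 15+38=53 <63, l++
l=8 r=13: 16+38=54 <63, l++
l=9 r=13: 17+38=55 <63, l++
l=10 r=13: 28+38=66 >63, r--
l=10 r=12: 28+35=63, found

(28, 35)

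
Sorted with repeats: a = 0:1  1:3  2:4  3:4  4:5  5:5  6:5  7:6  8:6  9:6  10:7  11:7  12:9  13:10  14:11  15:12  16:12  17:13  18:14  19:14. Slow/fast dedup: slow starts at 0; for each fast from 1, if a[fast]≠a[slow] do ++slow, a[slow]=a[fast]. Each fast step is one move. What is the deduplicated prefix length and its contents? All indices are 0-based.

length 12; prefix = [1, 3, 4, 5, 6, 7, 9, 10, 11, 12, 13, 14]

(s=0,f=1) a[fast]=3≠a[slow]=1 write a[1]=3 → slow++,fast++
(s=1,f=2) a[fast]=4≠a[slow]=3 write a[2]=4 → slow++,fast++
(s=2,f=3) a[fast]=4=a[slow] dup → fast++
(s=2,f=4) a[fast]=5≠a[slow]=4 write a[3]=5 → slow++,fast++
(s=3,f=5) a[fast]=5=a[slow] dup → fast++
(s=3,f=6) a[fast]=5=a[slow] dup → fast++
(s=3,f=7) a[fast]=6≠a[slow]=5 write a[4]=6 → slow++,fast++
(s=4,f=8) a[fast]=6=a[slow] dup → fast++
(s=4,f=9) a[fast]=6=a[slow] dup → fast++
(s=4,f=10) a[fast]=7≠a[slow]=6 write a[5]=7 → slow++,fast++
(s=5,f=11) a[fast]=7=a[slow] dup → fast++
(s=5,f=12) a[fast]=9≠a[slow]=7 write a[6]=9 → slow++,fast++
(s=6,f=13) a[fast]=10≠a[slow]=9 write a[7]=10 → slow++,fast++
(s=7,f=14) a[fast]=11≠a[slow]=10 write a[8]=11 → slow++,fast++
(s=8,f=15) a[fast]=12≠a[slow]=11 write a[9]=12 → slow++,fast++
(s=9,f=16) a[fast]=12=a[slow] dup → fast++
(s=9,f=17) a[fast]=13≠a[slow]=12 write a[10]=13 → slow++,fast++
(s=10,f=18) a[fast]=14≠a[slow]=13 write a[11]=14 → slow++,fast++
(s=11,f=19) a[fast]=14=a[slow] dup → fast++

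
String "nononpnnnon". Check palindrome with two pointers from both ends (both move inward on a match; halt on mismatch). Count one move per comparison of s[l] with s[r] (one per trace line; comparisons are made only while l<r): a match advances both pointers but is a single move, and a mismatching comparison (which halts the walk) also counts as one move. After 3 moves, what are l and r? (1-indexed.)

l=1 r=11: 'n'=='n', l++,r--
l=2 r=10: 'o'=='o', l++,r--
l=3 r=9: 'n'=='n', l++,r--

l=4, r=8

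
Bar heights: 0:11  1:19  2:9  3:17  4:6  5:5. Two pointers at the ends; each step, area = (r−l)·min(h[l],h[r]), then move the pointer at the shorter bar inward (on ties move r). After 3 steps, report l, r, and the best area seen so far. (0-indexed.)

[0,5] min(11,5)*5=25 best=25 * → r--
[0,4] min(11,6)*4=24 best=25 → r--
[0,3] min(11,17)*3=33 best=33 * → l++

l=1, r=3, best area=33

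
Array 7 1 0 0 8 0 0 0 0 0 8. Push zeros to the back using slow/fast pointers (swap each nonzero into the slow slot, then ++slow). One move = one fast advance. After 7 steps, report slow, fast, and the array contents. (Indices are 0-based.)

slow=0 fast=0: a[fast]=7≠0 swap→a[0]=7, slow++,fast++
slow=1 fast=1: a[fast]=1≠0 swap→a[1]=1, slow++,fast++
slow=2 fast=2: a[fast]=0, fast++
slow=2 fast=3: a[fast]=0, fast++
slow=2 fast=4: a[fast]=8≠0 swap→a[2]=8, slow++,fast++
slow=3 fast=5: a[fast]=0, fast++
slow=3 fast=6: a[fast]=0, fast++

slow=3, fast=7, a=[7, 1, 8, 0, 0, 0, 0, 0, 0, 0, 8]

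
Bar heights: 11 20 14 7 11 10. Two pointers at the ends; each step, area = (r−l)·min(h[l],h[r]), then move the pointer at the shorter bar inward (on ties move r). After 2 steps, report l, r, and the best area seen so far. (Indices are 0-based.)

l=0, r=3, best area=50

[0,5] min(11,10)*5=50 best=50 * → r--
[0,4] min(11,11)*4=44 best=50 → r--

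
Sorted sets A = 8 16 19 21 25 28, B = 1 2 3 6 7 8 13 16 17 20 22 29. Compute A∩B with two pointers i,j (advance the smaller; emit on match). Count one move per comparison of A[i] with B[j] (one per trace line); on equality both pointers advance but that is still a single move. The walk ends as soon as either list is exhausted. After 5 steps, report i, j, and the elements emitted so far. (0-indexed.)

i=0, j=5, emitted=[]

i=0 j=0: 8>1, j++
i=0 j=1: 8>2, j++
i=0 j=2: 8>3, j++
i=0 j=3: 8>6, j++
i=0 j=4: 8>7, j++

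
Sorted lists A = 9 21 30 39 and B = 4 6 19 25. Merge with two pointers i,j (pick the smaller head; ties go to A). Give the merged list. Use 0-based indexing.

[i=0,j=0] A[i]=9>B[j]=4 take 4 → j++
[i=0,j=1] A[i]=9>B[j]=6 take 6 → j++
[i=0,j=2] A[i]=9<=B[j]=19 take 9 → i++
[i=1,j=2] A[i]=21>B[j]=19 take 19 → j++
[i=1,j=3] A[i]=21<=B[j]=25 take 21 → i++
[i=2,j=3] A[i]=30>B[j]=25 take 25 → j++
[i=2,j=4] B done, take A[i]=30 → i++
[i=3,j=4] B done, take A[i]=39 → i++

[4, 6, 9, 19, 21, 25, 30, 39]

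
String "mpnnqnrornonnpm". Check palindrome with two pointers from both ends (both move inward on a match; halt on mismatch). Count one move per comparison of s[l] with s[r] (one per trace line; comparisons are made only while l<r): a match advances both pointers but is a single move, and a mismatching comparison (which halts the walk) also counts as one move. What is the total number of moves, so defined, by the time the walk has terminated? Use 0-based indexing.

l=0 r=14: 'm'=='m', l++,r--
l=1 r=13: 'p'=='p', l++,r--
l=2 r=12: 'n'=='n', l++,r--
l=3 r=11: 'n'=='n', l++,r--
l=4 r=10: 'q'!='o', stop

5 moves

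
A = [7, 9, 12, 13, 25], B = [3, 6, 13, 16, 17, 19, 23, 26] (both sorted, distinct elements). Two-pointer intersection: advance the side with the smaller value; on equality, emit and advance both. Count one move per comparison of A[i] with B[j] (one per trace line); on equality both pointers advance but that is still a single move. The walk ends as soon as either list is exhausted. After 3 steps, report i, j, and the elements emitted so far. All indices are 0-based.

i=1, j=2, emitted=[]

[i=0,j=0] 7>3 → j++
[i=0,j=1] 7>6 → j++
[i=0,j=2] 7<13 → i++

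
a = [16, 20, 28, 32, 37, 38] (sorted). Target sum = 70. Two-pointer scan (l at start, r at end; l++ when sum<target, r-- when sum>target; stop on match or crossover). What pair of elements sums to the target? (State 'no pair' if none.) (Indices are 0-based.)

[0,5] 16+38=54 <70 → l++
[1,5] 20+38=58 <70 → l++
[2,5] 28+38=66 <70 → l++
[3,5] 32+38=70 → found

(32, 38)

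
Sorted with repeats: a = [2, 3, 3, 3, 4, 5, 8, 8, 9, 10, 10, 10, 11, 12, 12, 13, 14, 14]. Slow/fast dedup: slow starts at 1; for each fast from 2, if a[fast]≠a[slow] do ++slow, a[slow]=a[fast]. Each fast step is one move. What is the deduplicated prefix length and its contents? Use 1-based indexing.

(s=1,f=2) a[fast]=3≠a[slow]=2 write a[2]=3 → slow++,fast++
(s=2,f=3) a[fast]=3=a[slow] dup → fast++
(s=2,f=4) a[fast]=3=a[slow] dup → fast++
(s=2,f=5) a[fast]=4≠a[slow]=3 write a[3]=4 → slow++,fast++
(s=3,f=6) a[fast]=5≠a[slow]=4 write a[4]=5 → slow++,fast++
(s=4,f=7) a[fast]=8≠a[slow]=5 write a[5]=8 → slow++,fast++
(s=5,f=8) a[fast]=8=a[slow] dup → fast++
(s=5,f=9) a[fast]=9≠a[slow]=8 write a[6]=9 → slow++,fast++
(s=6,f=10) a[fast]=10≠a[slow]=9 write a[7]=10 → slow++,fast++
(s=7,f=11) a[fast]=10=a[slow] dup → fast++
(s=7,f=12) a[fast]=10=a[slow] dup → fast++
(s=7,f=13) a[fast]=11≠a[slow]=10 write a[8]=11 → slow++,fast++
(s=8,f=14) a[fast]=12≠a[slow]=11 write a[9]=12 → slow++,fast++
(s=9,f=15) a[fast]=12=a[slow] dup → fast++
(s=9,f=16) a[fast]=13≠a[slow]=12 write a[10]=13 → slow++,fast++
(s=10,f=17) a[fast]=14≠a[slow]=13 write a[11]=14 → slow++,fast++
(s=11,f=18) a[fast]=14=a[slow] dup → fast++

length 11; prefix = [2, 3, 4, 5, 8, 9, 10, 11, 12, 13, 14]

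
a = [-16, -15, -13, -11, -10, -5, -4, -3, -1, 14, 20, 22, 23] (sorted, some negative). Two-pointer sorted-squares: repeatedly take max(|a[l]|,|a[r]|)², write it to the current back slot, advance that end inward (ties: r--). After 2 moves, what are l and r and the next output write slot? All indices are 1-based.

l=1, r=11, next write slot=11

[1,13] |-16|<=|23| out[13]=529 → r--
[1,12] |-16|<=|22| out[12]=484 → r--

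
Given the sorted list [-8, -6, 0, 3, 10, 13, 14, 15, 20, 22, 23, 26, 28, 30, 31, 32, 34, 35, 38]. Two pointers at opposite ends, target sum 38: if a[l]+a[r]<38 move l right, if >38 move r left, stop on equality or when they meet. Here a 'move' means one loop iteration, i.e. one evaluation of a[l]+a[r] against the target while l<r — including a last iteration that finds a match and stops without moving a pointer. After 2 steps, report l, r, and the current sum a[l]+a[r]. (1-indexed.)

l=3, r=19, sum=38

l=1 r=19: -8+38=30 <38, l++
l=2 r=19: -6+38=32 <38, l++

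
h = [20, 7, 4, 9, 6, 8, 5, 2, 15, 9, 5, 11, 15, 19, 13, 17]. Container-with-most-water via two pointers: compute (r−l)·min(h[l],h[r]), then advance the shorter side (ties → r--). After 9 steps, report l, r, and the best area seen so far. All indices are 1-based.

l=1, r=7, best area=255

[1,16] min(20,17)*15=255 best=255 * → r--
[1,15] min(20,13)*14=182 best=255 → r--
[1,14] min(20,19)*13=247 best=255 → r--
[1,13] min(20,15)*12=180 best=255 → r--
[1,12] min(20,11)*11=121 best=255 → r--
[1,11] min(20,5)*10=50 best=255 → r--
[1,10] min(20,9)*9=81 best=255 → r--
[1,9] min(20,15)*8=120 best=255 → r--
[1,8] min(20,2)*7=14 best=255 → r--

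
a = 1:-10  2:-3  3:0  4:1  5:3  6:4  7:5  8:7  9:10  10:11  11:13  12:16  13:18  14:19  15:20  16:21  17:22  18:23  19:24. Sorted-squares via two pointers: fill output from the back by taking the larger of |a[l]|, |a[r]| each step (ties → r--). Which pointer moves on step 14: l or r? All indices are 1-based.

l=1 r=19: |-10|<=|24| out[19]=576, r--
l=1 r=18: |-10|<=|23| out[18]=529, r--
l=1 r=17: |-10|<=|22| out[17]=484, r--
l=1 r=16: |-10|<=|21| out[16]=441, r--
l=1 r=15: |-10|<=|20| out[15]=400, r--
l=1 r=14: |-10|<=|19| out[14]=361, r--
l=1 r=13: |-10|<=|18| out[13]=324, r--
l=1 r=12: |-10|<=|16| out[12]=256, r--
l=1 r=11: |-10|<=|13| out[11]=169, r--
l=1 r=10: |-10|<=|11| out[10]=121, r--
l=1 r=9: |-10|<=|10| out[9]=100, r--
l=1 r=8: |-10|>|7| out[8]=100, l++
l=2 r=8: |-3|<=|7| out[7]=49, r--
l=2 r=7: |-3|<=|5| out[6]=25, r--

r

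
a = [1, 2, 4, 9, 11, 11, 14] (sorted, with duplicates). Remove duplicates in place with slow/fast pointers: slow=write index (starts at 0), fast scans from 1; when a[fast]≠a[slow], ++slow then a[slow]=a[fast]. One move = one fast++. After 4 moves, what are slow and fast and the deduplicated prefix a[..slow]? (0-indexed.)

slow=4, fast=5, prefix=[1, 2, 4, 9, 11]

(s=0,f=1) a[fast]=2≠a[slow]=1 write a[1]=2 → slow++,fast++
(s=1,f=2) a[fast]=4≠a[slow]=2 write a[2]=4 → slow++,fast++
(s=2,f=3) a[fast]=9≠a[slow]=4 write a[3]=9 → slow++,fast++
(s=3,f=4) a[fast]=11≠a[slow]=9 write a[4]=11 → slow++,fast++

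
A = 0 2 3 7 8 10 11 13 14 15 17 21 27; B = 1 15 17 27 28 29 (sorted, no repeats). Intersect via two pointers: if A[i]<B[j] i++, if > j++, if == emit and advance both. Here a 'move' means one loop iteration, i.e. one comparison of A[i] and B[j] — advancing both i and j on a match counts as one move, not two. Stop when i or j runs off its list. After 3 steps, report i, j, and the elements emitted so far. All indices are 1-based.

i=1 j=1: 0<1, i++
i=2 j=1: 2>1, j++
i=2 j=2: 2<15, i++

i=3, j=2, emitted=[]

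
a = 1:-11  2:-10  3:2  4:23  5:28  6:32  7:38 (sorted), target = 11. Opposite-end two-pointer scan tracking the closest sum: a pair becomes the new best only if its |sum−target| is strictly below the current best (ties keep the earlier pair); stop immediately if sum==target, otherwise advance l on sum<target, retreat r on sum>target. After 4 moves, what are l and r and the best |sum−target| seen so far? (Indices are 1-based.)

[1,7] -11+38=27 d=16 * → r--
[1,6] -11+32=21 d=10 * → r--
[1,5] -11+28=17 d=6 * → r--
[1,4] -11+23=12 d=1 * → r--

l=1, r=3, best |Δ|=1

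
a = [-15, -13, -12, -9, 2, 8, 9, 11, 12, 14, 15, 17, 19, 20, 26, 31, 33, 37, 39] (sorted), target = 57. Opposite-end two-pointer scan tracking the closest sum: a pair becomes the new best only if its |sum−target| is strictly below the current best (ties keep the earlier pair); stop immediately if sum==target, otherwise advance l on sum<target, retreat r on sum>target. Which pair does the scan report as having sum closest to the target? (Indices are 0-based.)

l=0 r=18: -15+39=24 d=33 *, l++
l=1 r=18: -13+39=26 d=31 *, l++
l=2 r=18: -12+39=27 d=30 *, l++
l=3 r=18: -9+39=30 d=27 *, l++
l=4 r=18: 2+39=41 d=16 *, l++
l=5 r=18: 8+39=47 d=10 *, l++
l=6 r=18: 9+39=48 d=9 *, l++
l=7 r=18: 11+39=50 d=7 *, l++
l=8 r=18: 12+39=51 d=6 *, l++
l=9 r=18: 14+39=53 d=4 *, l++
l=10 r=18: 15+39=54 d=3 *, l++
l=11 r=18: 17+39=56 d=1 *, l++
l=12 r=18: 19+39=58 d=1, r--
l=12 r=17: 19+37=56 d=1, l++
l=13 r=17: 20+37=57 d=0 *, stop

pair (20, 37) with sum 57 (|Δ|=0)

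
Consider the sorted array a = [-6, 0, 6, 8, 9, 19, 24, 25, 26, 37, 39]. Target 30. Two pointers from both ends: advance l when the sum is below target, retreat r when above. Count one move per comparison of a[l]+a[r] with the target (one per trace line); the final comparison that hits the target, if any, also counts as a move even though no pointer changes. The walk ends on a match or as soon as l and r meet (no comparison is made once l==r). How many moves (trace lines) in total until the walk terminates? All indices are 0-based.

l=0 r=10: -6+39=33 >30, r--
l=0 r=9: -6+37=31 >30, r--
l=0 r=8: -6+26=20 <30, l++
l=1 r=8: 0+26=26 <30, l++
l=2 r=8: 6+26=32 >30, r--
l=2 r=7: 6+25=31 >30, r--
l=2 r=6: 6+24=30, found

7 moves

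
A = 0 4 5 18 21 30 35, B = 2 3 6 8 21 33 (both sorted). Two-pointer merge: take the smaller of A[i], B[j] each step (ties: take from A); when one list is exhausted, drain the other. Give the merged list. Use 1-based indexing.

[i=1,j=1] A[i]=0<=B[j]=2 take 0 → i++
[i=2,j=1] A[i]=4>B[j]=2 take 2 → j++
[i=2,j=2] A[i]=4>B[j]=3 take 3 → j++
[i=2,j=3] A[i]=4<=B[j]=6 take 4 → i++
[i=3,j=3] A[i]=5<=B[j]=6 take 5 → i++
[i=4,j=3] A[i]=18>B[j]=6 take 6 → j++
[i=4,j=4] A[i]=18>B[j]=8 take 8 → j++
[i=4,j=5] A[i]=18<=B[j]=21 take 18 → i++
[i=5,j=5] A[i]=21<=B[j]=21 take 21 → i++
[i=6,j=5] A[i]=30>B[j]=21 take 21 → j++
[i=6,j=6] A[i]=30<=B[j]=33 take 30 → i++
[i=7,j=6] A[i]=35>B[j]=33 take 33 → j++
[i=7,j=7] B done, take A[i]=35 → i++

[0, 2, 3, 4, 5, 6, 8, 18, 21, 21, 30, 33, 35]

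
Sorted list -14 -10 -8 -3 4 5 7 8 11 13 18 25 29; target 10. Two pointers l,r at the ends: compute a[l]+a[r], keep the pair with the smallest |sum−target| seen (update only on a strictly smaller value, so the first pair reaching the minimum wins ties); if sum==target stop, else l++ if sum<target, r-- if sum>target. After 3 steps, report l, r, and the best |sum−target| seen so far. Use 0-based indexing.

l=1, r=10, best |Δ|=1

[0,12] -14+29=15 d=5 * → r--
[0,11] -14+25=11 d=1 * → r--
[0,10] -14+18=4 d=6 → l++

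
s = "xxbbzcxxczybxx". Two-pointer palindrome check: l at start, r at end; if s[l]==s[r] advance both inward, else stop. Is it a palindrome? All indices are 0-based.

not a palindrome (mismatch at 3,10)

l=0 r=13: 'x'=='x', l++,r--
l=1 r=12: 'x'=='x', l++,r--
l=2 r=11: 'b'=='b', l++,r--
l=3 r=10: 'b'!='y', stop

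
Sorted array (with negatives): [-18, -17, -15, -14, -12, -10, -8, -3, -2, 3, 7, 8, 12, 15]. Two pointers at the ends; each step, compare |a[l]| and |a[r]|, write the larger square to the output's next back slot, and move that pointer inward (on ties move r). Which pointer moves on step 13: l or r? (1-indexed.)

l

l=1 r=14: |-18|>|15| out[14]=324, l++
l=2 r=14: |-17|>|15| out[13]=289, l++
l=3 r=14: |-15|<=|15| out[12]=225, r--
l=3 r=13: |-15|>|12| out[11]=225, l++
l=4 r=13: |-14|>|12| out[10]=196, l++
l=5 r=13: |-12|<=|12| out[9]=144, r--
l=5 r=12: |-12|>|8| out[8]=144, l++
l=6 r=12: |-10|>|8| out[7]=100, l++
l=7 r=12: |-8|<=|8| out[6]=64, r--
l=7 r=11: |-8|>|7| out[5]=64, l++
l=8 r=11: |-3|<=|7| out[4]=49, r--
l=8 r=10: |-3|<=|3| out[3]=9, r--
l=8 r=9: |-3|>|-2| out[2]=9, l++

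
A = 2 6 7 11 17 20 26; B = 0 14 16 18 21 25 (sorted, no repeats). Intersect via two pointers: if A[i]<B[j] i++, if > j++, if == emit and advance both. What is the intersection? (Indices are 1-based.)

intersection = []

i=1 j=1: 2>0, j++
i=1 j=2: 2<14, i++
i=2 j=2: 6<14, i++
i=3 j=2: 7<14, i++
i=4 j=2: 11<14, i++
i=5 j=2: 17>14, j++
i=5 j=3: 17>16, j++
i=5 j=4: 17<18, i++
i=6 j=4: 20>18, j++
i=6 j=5: 20<21, i++
i=7 j=5: 26>21, j++
i=7 j=6: 26>25, j++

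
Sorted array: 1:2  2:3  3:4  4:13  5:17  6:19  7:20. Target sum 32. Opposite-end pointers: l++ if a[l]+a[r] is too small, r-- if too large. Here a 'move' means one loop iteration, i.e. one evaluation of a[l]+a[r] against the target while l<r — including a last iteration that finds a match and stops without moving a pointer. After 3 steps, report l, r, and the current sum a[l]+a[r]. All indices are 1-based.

l=4, r=7, sum=33

l=1 r=7: 2+20=22 <32, l++
l=2 r=7: 3+20=23 <32, l++
l=3 r=7: 4+20=24 <32, l++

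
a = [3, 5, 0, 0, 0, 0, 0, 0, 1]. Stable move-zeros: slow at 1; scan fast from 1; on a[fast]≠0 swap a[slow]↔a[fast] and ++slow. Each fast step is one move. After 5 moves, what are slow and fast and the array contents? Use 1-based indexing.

slow=1 fast=1: a[fast]=3≠0 swap→a[1]=3, slow++,fast++
slow=2 fast=2: a[fast]=5≠0 swap→a[2]=5, slow++,fast++
slow=3 fast=3: a[fast]=0, fast++
slow=3 fast=4: a[fast]=0, fast++
slow=3 fast=5: a[fast]=0, fast++

slow=3, fast=6, a=[3, 5, 0, 0, 0, 0, 0, 0, 1]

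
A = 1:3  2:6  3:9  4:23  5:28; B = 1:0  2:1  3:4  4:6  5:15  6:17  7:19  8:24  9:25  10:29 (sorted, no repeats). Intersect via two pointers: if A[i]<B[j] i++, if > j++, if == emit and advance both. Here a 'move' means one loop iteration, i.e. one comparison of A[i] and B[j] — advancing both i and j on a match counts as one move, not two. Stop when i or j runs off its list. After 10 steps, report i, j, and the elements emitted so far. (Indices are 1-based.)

i=5, j=8, emitted=[6]

i=1 j=1: 3>0, j++
i=1 j=2: 3>1, j++
i=1 j=3: 3<4, i++
i=2 j=3: 6>4, j++
i=2 j=4: 6==6 emit, i++,j++
i=3 j=5: 9<15, i++
i=4 j=5: 23>15, j++
i=4 j=6: 23>17, j++
i=4 j=7: 23>19, j++
i=4 j=8: 23<24, i++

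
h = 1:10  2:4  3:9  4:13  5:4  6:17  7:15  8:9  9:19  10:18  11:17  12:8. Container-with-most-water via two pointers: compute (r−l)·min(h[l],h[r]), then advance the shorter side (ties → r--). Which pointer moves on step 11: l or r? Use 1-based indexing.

l=1 r=12: min(10,8)*11=88 best=88 *, r--
l=1 r=11: min(10,17)*10=100 best=100 *, l++
l=2 r=11: min(4,17)*9=36 best=100, l++
l=3 r=11: min(9,17)*8=72 best=100, l++
l=4 r=11: min(13,17)*7=91 best=100, l++
l=5 r=11: min(4,17)*6=24 best=100, l++
l=6 r=11: min(17,17)*5=85 best=100, r--
l=6 r=10: min(17,18)*4=68 best=100, l++
l=7 r=10: min(15,18)*3=45 best=100, l++
l=8 r=10: min(9,18)*2=18 best=100, l++
l=9 r=10: min(19,18)*1=18 best=100, r--

r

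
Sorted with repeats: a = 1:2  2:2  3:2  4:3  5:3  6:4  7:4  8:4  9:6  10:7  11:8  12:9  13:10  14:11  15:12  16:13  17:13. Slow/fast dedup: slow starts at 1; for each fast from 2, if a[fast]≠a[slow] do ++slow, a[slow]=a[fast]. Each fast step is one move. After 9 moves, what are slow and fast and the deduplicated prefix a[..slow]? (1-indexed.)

slow=1 fast=2: a[fast]=2=a[slow] dup, fast++
slow=1 fast=3: a[fast]=2=a[slow] dup, fast++
slow=1 fast=4: a[fast]=3≠a[slow]=2 write a[2]=3, slow++,fast++
slow=2 fast=5: a[fast]=3=a[slow] dup, fast++
slow=2 fast=6: a[fast]=4≠a[slow]=3 write a[3]=4, slow++,fast++
slow=3 fast=7: a[fast]=4=a[slow] dup, fast++
slow=3 fast=8: a[fast]=4=a[slow] dup, fast++
slow=3 fast=9: a[fast]=6≠a[slow]=4 write a[4]=6, slow++,fast++
slow=4 fast=10: a[fast]=7≠a[slow]=6 write a[5]=7, slow++,fast++

slow=5, fast=11, prefix=[2, 3, 4, 6, 7]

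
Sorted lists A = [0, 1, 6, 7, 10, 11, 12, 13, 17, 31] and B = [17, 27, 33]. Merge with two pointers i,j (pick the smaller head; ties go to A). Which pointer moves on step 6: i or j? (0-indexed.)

i=0 j=0: A[i]=0<=B[j]=17 take 0, i++
i=1 j=0: A[i]=1<=B[j]=17 take 1, i++
i=2 j=0: A[i]=6<=B[j]=17 take 6, i++
i=3 j=0: A[i]=7<=B[j]=17 take 7, i++
i=4 j=0: A[i]=10<=B[j]=17 take 10, i++
i=5 j=0: A[i]=11<=B[j]=17 take 11, i++

i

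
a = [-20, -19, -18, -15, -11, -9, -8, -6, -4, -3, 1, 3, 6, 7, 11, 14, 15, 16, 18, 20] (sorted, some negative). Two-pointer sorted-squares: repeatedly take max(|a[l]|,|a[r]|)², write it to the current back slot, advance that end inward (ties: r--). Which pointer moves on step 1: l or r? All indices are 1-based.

r

l=1 r=20: |-20|<=|20| out[20]=400, r--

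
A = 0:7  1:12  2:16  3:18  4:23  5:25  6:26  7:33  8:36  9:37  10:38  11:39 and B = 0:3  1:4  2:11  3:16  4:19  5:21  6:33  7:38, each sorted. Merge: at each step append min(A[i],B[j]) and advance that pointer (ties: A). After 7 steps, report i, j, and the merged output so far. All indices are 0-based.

[i=0,j=0] A[i]=7>B[j]=3 take 3 → j++
[i=0,j=1] A[i]=7>B[j]=4 take 4 → j++
[i=0,j=2] A[i]=7<=B[j]=11 take 7 → i++
[i=1,j=2] A[i]=12>B[j]=11 take 11 → j++
[i=1,j=3] A[i]=12<=B[j]=16 take 12 → i++
[i=2,j=3] A[i]=16<=B[j]=16 take 16 → i++
[i=3,j=3] A[i]=18>B[j]=16 take 16 → j++

i=3, j=4, merged so far=[3, 4, 7, 11, 12, 16, 16]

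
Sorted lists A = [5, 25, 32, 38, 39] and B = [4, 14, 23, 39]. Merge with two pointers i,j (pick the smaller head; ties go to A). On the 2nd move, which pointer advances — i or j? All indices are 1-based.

i

i=1 j=1: A[i]=5>B[j]=4 take 4, j++
i=1 j=2: A[i]=5<=B[j]=14 take 5, i++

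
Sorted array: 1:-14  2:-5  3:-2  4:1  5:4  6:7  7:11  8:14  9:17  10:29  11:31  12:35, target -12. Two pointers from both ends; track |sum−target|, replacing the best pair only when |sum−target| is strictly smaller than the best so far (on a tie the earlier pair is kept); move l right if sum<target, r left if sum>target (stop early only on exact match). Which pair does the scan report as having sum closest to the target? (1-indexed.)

pair (-14, 1) with sum -13 (|Δ|=1)

l=1 r=12: -14+35=21 d=33 *, r--
l=1 r=11: -14+31=17 d=29 *, r--
l=1 r=10: -14+29=15 d=27 *, r--
l=1 r=9: -14+17=3 d=15 *, r--
l=1 r=8: -14+14=0 d=12 *, r--
l=1 r=7: -14+11=-3 d=9 *, r--
l=1 r=6: -14+7=-7 d=5 *, r--
l=1 r=5: -14+4=-10 d=2 *, r--
l=1 r=4: -14+1=-13 d=1 *, l++
l=2 r=4: -5+1=-4 d=8, r--
l=2 r=3: -5+-2=-7 d=5, r--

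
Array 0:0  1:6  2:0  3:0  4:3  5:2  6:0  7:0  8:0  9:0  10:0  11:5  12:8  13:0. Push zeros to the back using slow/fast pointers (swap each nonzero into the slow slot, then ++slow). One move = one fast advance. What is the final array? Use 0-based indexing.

(s=0,f=0) a[fast]=0 → fast++
(s=0,f=1) a[fast]=6≠0 swap→a[0]=6 → slow++,fast++
(s=1,f=2) a[fast]=0 → fast++
(s=1,f=3) a[fast]=0 → fast++
(s=1,f=4) a[fast]=3≠0 swap→a[1]=3 → slow++,fast++
(s=2,f=5) a[fast]=2≠0 swap→a[2]=2 → slow++,fast++
(s=3,f=6) a[fast]=0 → fast++
(s=3,f=7) a[fast]=0 → fast++
(s=3,f=8) a[fast]=0 → fast++
(s=3,f=9) a[fast]=0 → fast++
(s=3,f=10) a[fast]=0 → fast++
(s=3,f=11) a[fast]=5≠0 swap→a[3]=5 → slow++,fast++
(s=4,f=12) a[fast]=8≠0 swap→a[4]=8 → slow++,fast++
(s=5,f=13) a[fast]=0 → fast++

[6, 3, 2, 5, 8, 0, 0, 0, 0, 0, 0, 0, 0, 0]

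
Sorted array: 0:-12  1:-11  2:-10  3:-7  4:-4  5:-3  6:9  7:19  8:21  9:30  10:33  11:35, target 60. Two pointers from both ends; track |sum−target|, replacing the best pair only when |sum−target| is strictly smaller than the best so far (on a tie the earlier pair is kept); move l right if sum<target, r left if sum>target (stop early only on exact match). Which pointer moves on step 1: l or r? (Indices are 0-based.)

l

l=0 r=11: -12+35=23 d=37 *, l++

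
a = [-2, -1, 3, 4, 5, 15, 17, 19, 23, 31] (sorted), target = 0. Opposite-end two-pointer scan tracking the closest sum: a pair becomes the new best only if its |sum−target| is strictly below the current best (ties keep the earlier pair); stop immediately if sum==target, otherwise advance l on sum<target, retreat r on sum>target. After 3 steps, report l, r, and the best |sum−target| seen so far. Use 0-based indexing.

l=0, r=6, best |Δ|=17

[0,9] -2+31=29 d=29 * → r--
[0,8] -2+23=21 d=21 * → r--
[0,7] -2+19=17 d=17 * → r--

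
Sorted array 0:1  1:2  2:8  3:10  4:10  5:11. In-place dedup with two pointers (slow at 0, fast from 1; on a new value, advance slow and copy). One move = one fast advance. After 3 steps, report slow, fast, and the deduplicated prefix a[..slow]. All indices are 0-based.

slow=3, fast=4, prefix=[1, 2, 8, 10]

(s=0,f=1) a[fast]=2≠a[slow]=1 write a[1]=2 → slow++,fast++
(s=1,f=2) a[fast]=8≠a[slow]=2 write a[2]=8 → slow++,fast++
(s=2,f=3) a[fast]=10≠a[slow]=8 write a[3]=10 → slow++,fast++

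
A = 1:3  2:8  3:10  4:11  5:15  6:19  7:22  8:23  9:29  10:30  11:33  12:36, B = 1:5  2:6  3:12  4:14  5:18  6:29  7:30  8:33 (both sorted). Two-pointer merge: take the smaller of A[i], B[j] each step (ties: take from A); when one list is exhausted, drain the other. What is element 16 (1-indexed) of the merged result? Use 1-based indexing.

merged[16] = 30

[i=1,j=1] A[i]=3<=B[j]=5 take 3 → i++
[i=2,j=1] A[i]=8>B[j]=5 take 5 → j++
[i=2,j=2] A[i]=8>B[j]=6 take 6 → j++
[i=2,j=3] A[i]=8<=B[j]=12 take 8 → i++
[i=3,j=3] A[i]=10<=B[j]=12 take 10 → i++
[i=4,j=3] A[i]=11<=B[j]=12 take 11 → i++
[i=5,j=3] A[i]=15>B[j]=12 take 12 → j++
[i=5,j=4] A[i]=15>B[j]=14 take 14 → j++
[i=5,j=5] A[i]=15<=B[j]=18 take 15 → i++
[i=6,j=5] A[i]=19>B[j]=18 take 18 → j++
[i=6,j=6] A[i]=19<=B[j]=29 take 19 → i++
[i=7,j=6] A[i]=22<=B[j]=29 take 22 → i++
[i=8,j=6] A[i]=23<=B[j]=29 take 23 → i++
[i=9,j=6] A[i]=29<=B[j]=29 take 29 → i++
[i=10,j=6] A[i]=30>B[j]=29 take 29 → j++
[i=10,j=7] A[i]=30<=B[j]=30 take 30 → i++
[i=11,j=7] A[i]=33>B[j]=30 take 30 → j++
[i=11,j=8] A[i]=33<=B[j]=33 take 33 → i++
[i=12,j=8] A[i]=36>B[j]=33 take 33 → j++
[i=12,j=9] B done, take A[i]=36 → i++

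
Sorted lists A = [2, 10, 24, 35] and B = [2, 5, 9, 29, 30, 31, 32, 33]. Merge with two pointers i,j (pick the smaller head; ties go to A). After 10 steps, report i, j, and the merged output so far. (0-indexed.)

[i=0,j=0] A[i]=2<=B[j]=2 take 2 → i++
[i=1,j=0] A[i]=10>B[j]=2 take 2 → j++
[i=1,j=1] A[i]=10>B[j]=5 take 5 → j++
[i=1,j=2] A[i]=10>B[j]=9 take 9 → j++
[i=1,j=3] A[i]=10<=B[j]=29 take 10 → i++
[i=2,j=3] A[i]=24<=B[j]=29 take 24 → i++
[i=3,j=3] A[i]=35>B[j]=29 take 29 → j++
[i=3,j=4] A[i]=35>B[j]=30 take 30 → j++
[i=3,j=5] A[i]=35>B[j]=31 take 31 → j++
[i=3,j=6] A[i]=35>B[j]=32 take 32 → j++

i=3, j=7, merged so far=[2, 2, 5, 9, 10, 24, 29, 30, 31, 32]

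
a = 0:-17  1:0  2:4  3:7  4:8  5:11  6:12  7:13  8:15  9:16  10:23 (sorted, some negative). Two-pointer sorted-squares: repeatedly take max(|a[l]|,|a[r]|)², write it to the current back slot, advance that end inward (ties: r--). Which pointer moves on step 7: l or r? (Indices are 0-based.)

r

l=0 r=10: |-17|<=|23| out[10]=529, r--
l=0 r=9: |-17|>|16| out[9]=289, l++
l=1 r=9: |0|<=|16| out[8]=256, r--
l=1 r=8: |0|<=|15| out[7]=225, r--
l=1 r=7: |0|<=|13| out[6]=169, r--
l=1 r=6: |0|<=|12| out[5]=144, r--
l=1 r=5: |0|<=|11| out[4]=121, r--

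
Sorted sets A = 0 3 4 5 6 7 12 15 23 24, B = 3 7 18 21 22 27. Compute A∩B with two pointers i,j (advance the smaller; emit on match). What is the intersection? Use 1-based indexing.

i=1 j=1: 0<3, i++
i=2 j=1: 3==3 emit, i++,j++
i=3 j=2: 4<7, i++
i=4 j=2: 5<7, i++
i=5 j=2: 6<7, i++
i=6 j=2: 7==7 emit, i++,j++
i=7 j=3: 12<18, i++
i=8 j=3: 15<18, i++
i=9 j=3: 23>18, j++
i=9 j=4: 23>21, j++
i=9 j=5: 23>22, j++
i=9 j=6: 23<27, i++
i=10 j=6: 24<27, i++

intersection = [3, 7]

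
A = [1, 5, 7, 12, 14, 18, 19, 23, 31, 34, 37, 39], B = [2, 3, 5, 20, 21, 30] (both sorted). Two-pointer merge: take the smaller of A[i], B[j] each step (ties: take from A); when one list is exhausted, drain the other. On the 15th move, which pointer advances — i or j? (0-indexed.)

i=0 j=0: A[i]=1<=B[j]=2 take 1, i++
i=1 j=0: A[i]=5>B[j]=2 take 2, j++
i=1 j=1: A[i]=5>B[j]=3 take 3, j++
i=1 j=2: A[i]=5<=B[j]=5 take 5, i++
i=2 j=2: A[i]=7>B[j]=5 take 5, j++
i=2 j=3: A[i]=7<=B[j]=20 take 7, i++
i=3 j=3: A[i]=12<=B[j]=20 take 12, i++
i=4 j=3: A[i]=14<=B[j]=20 take 14, i++
i=5 j=3: A[i]=18<=B[j]=20 take 18, i++
i=6 j=3: A[i]=19<=B[j]=20 take 19, i++
i=7 j=3: A[i]=23>B[j]=20 take 20, j++
i=7 j=4: A[i]=23>B[j]=21 take 21, j++
i=7 j=5: A[i]=23<=B[j]=30 take 23, i++
i=8 j=5: A[i]=31>B[j]=30 take 30, j++
i=8 j=6: B done, take A[i]=31, i++

i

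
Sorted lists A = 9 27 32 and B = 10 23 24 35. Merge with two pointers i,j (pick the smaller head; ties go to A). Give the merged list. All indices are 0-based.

[9, 10, 23, 24, 27, 32, 35]

[i=0,j=0] A[i]=9<=B[j]=10 take 9 → i++
[i=1,j=0] A[i]=27>B[j]=10 take 10 → j++
[i=1,j=1] A[i]=27>B[j]=23 take 23 → j++
[i=1,j=2] A[i]=27>B[j]=24 take 24 → j++
[i=1,j=3] A[i]=27<=B[j]=35 take 27 → i++
[i=2,j=3] A[i]=32<=B[j]=35 take 32 → i++
[i=3,j=3] A done, take B[j]=35 → j++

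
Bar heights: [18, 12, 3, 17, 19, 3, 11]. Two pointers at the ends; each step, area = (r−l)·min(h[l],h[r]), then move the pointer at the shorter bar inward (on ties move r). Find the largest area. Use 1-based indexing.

[1,7] min(18,11)*6=66 best=66 * → r--
[1,6] min(18,3)*5=15 best=66 → r--
[1,5] min(18,19)*4=72 best=72 * → l++
[2,5] min(12,19)*3=36 best=72 → l++
[3,5] min(3,19)*2=6 best=72 → l++
[4,5] min(17,19)*1=17 best=72 → l++

max area = 72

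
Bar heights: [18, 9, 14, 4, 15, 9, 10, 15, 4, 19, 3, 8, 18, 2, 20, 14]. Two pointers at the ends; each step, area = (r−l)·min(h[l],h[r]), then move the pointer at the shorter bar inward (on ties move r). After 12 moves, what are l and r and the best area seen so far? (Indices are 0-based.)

l=11, r=14, best area=252

l=0 r=15: min(18,14)*15=210 best=210 *, r--
l=0 r=14: min(18,20)*14=252 best=252 *, l++
l=1 r=14: min(9,20)*13=117 best=252, l++
l=2 r=14: min(14,20)*12=168 best=252, l++
l=3 r=14: min(4,20)*11=44 best=252, l++
l=4 r=14: min(15,20)*10=150 best=252, l++
l=5 r=14: min(9,20)*9=81 best=252, l++
l=6 r=14: min(10,20)*8=80 best=252, l++
l=7 r=14: min(15,20)*7=105 best=252, l++
l=8 r=14: min(4,20)*6=24 best=252, l++
l=9 r=14: min(19,20)*5=95 best=252, l++
l=10 r=14: min(3,20)*4=12 best=252, l++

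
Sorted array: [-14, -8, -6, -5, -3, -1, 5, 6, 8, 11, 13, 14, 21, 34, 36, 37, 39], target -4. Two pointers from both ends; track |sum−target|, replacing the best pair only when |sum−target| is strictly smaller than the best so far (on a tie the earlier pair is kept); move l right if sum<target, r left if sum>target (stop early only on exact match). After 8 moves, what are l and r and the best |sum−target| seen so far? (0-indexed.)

l=0, r=8, best |Δ|=1

[0,16] -14+39=25 d=29 * → r--
[0,15] -14+37=23 d=27 * → r--
[0,14] -14+36=22 d=26 * → r--
[0,13] -14+34=20 d=24 * → r--
[0,12] -14+21=7 d=11 * → r--
[0,11] -14+14=0 d=4 * → r--
[0,10] -14+13=-1 d=3 * → r--
[0,9] -14+11=-3 d=1 * → r--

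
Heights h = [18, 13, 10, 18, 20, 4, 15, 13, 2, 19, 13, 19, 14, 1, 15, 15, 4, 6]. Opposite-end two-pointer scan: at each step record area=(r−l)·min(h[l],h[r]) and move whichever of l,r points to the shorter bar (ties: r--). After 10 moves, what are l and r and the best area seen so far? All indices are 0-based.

l=4, r=11, best area=225

[0,17] min(18,6)*17=102 best=102 * → r--
[0,16] min(18,4)*16=64 best=102 → r--
[0,15] min(18,15)*15=225 best=225 * → r--
[0,14] min(18,15)*14=210 best=225 → r--
[0,13] min(18,1)*13=13 best=225 → r--
[0,12] min(18,14)*12=168 best=225 → r--
[0,11] min(18,19)*11=198 best=225 → l++
[1,11] min(13,19)*10=130 best=225 → l++
[2,11] min(10,19)*9=90 best=225 → l++
[3,11] min(18,19)*8=144 best=225 → l++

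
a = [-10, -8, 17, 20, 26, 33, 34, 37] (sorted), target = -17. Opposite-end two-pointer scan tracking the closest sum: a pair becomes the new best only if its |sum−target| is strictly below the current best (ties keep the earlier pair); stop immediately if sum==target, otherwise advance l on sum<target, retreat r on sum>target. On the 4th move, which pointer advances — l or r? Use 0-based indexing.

l=0 r=7: -10+37=27 d=44 *, r--
l=0 r=6: -10+34=24 d=41 *, r--
l=0 r=5: -10+33=23 d=40 *, r--
l=0 r=4: -10+26=16 d=33 *, r--

r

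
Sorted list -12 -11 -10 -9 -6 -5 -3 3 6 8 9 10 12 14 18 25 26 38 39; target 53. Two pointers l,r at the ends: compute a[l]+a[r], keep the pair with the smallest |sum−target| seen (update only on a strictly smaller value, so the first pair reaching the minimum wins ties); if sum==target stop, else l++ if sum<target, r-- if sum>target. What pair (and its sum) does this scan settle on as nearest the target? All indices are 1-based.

[1,19] -12+39=27 d=26 * → l++
[2,19] -11+39=28 d=25 * → l++
[3,19] -10+39=29 d=24 * → l++
[4,19] -9+39=30 d=23 * → l++
[5,19] -6+39=33 d=20 * → l++
[6,19] -5+39=34 d=19 * → l++
[7,19] -3+39=36 d=17 * → l++
[8,19] 3+39=42 d=11 * → l++
[9,19] 6+39=45 d=8 * → l++
[10,19] 8+39=47 d=6 * → l++
[11,19] 9+39=48 d=5 * → l++
[12,19] 10+39=49 d=4 * → l++
[13,19] 12+39=51 d=2 * → l++
[14,19] 14+39=53 d=0 * → stop

pair (14, 39) with sum 53 (|Δ|=0)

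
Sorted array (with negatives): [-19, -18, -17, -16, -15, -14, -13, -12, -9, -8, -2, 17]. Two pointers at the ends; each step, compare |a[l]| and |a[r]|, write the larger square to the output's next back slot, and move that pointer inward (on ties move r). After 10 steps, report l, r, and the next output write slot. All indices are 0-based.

l=9, r=10, next write slot=1

[0,11] |-19|>|17| out[11]=361 → l++
[1,11] |-18|>|17| out[10]=324 → l++
[2,11] |-17|<=|17| out[9]=289 → r--
[2,10] |-17|>|-2| out[8]=289 → l++
[3,10] |-16|>|-2| out[7]=256 → l++
[4,10] |-15|>|-2| out[6]=225 → l++
[5,10] |-14|>|-2| out[5]=196 → l++
[6,10] |-13|>|-2| out[4]=169 → l++
[7,10] |-12|>|-2| out[3]=144 → l++
[8,10] |-9|>|-2| out[2]=81 → l++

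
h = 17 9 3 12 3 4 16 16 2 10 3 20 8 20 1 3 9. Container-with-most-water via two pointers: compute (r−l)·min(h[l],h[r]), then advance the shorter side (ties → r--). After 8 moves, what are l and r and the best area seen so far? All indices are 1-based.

l=1 r=17: min(17,9)*16=144 best=144 *, r--
l=1 r=16: min(17,3)*15=45 best=144, r--
l=1 r=15: min(17,1)*14=14 best=144, r--
l=1 r=14: min(17,20)*13=221 best=221 *, l++
l=2 r=14: min(9,20)*12=108 best=221, l++
l=3 r=14: min(3,20)*11=33 best=221, l++
l=4 r=14: min(12,20)*10=120 best=221, l++
l=5 r=14: min(3,20)*9=27 best=221, l++

l=6, r=14, best area=221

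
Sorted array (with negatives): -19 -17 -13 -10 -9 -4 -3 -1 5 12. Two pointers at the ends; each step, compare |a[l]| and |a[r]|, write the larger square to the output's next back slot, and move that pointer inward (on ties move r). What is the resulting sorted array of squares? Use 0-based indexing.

[1, 9, 16, 25, 81, 100, 144, 169, 289, 361]

[0,9] |-19|>|12| out[9]=361 → l++
[1,9] |-17|>|12| out[8]=289 → l++
[2,9] |-13|>|12| out[7]=169 → l++
[3,9] |-10|<=|12| out[6]=144 → r--
[3,8] |-10|>|5| out[5]=100 → l++
[4,8] |-9|>|5| out[4]=81 → l++
[5,8] |-4|<=|5| out[3]=25 → r--
[5,7] |-4|>|-1| out[2]=16 → l++
[6,7] |-3|>|-1| out[1]=9 → l++
[7,7] |-1|<=|-1| out[0]=1 → r--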